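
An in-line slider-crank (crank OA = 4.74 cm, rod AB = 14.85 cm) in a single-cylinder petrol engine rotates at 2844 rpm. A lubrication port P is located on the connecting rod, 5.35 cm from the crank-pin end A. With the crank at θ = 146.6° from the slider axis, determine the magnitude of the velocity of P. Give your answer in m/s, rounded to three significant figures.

10.3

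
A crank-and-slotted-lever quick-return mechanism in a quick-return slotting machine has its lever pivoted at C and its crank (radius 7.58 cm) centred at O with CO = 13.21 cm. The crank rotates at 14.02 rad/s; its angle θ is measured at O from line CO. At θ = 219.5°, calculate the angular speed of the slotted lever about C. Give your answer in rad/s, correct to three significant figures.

3.59

ω = 14.02 rad/s
Crank pin A relative to C: A = (d + r cosθ, r sinθ); lever angle φ = atan2(r sinθ, d + r cosθ).
Differentiating tanφ: φ̇ = rω(d cosθ + r)/(d² + r² + 2dr cosθ).
d² + r² + 2dr cosθ = |CA|² = 0.00774322 m²;  d cosθ + r = -0.026132 m.
|ω_lever| = |0.0758·14.02·-0.026132| / 0.00774322 = 3.5864 rad/s.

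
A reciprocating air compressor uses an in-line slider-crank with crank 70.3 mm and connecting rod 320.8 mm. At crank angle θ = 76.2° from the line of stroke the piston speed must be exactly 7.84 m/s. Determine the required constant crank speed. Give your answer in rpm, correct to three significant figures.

For an in-line slider-crank, |v_piston| = rω|sinθ|·[1 + r cosθ/√(L² − r² sin²θ)].
With r = 0.0703 m, L = 0.3208 m, θ = 76.2°: the bracketed kinematic factor |dx/dθ| = 0.071923 m.
ω = v/|dx/dθ| = 7.84/0.071923 = 109.01 rad/s.
N = 60ω/(2π) = 1040.9 rpm.

1040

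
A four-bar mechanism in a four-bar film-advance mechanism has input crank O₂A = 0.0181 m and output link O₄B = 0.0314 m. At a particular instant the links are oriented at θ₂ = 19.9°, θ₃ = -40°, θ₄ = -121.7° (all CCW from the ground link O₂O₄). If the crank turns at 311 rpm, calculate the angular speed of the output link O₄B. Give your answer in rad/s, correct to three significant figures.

16.4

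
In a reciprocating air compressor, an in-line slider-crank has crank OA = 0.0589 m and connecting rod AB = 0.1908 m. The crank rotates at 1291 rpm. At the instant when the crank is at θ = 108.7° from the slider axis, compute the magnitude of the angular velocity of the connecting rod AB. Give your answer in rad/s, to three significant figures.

14.0

ω = 135.2 rad/s (converted from 1291 rpm).
The rod makes angle φ with the slider axis where L sinφ = r sinθ; differentiating, L cosφ·φ̇ = r ω cosθ.
L cosφ = √(L² − r² sin²θ) = 0.18246 m.
|ω_rod| = r ω |cosθ| / √(L² − r² sin²θ) = 0.0589·135.2·0.32061/0.18246 = 13.992 rad/s.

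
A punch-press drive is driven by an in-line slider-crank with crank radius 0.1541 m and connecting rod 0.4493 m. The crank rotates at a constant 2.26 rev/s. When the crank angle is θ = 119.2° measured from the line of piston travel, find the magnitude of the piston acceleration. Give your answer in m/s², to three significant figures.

20.8

ω = 2π·2.26 = 14.2 rad/s
x(θ) = r cosθ + √(L² − r² sin²θ); with ω constant, a = ω²·d²x/dθ².
d²x/dθ² = −r cosθ − r²(cos2θ)/√u − r⁴ sin²2θ/(4u^{3/2}),  u = L² − r² sin²θ = 0.183776 m².
Substituting r = 0.1541 m, L = 0.4493 m, θ = 119.2°: d²x/dθ² = +0.10291 m.
a = ω²·d²x/dθ² = (14.2)²·(+0.10291) = +20.75 m/s²;  |a| = 20.75 m/s².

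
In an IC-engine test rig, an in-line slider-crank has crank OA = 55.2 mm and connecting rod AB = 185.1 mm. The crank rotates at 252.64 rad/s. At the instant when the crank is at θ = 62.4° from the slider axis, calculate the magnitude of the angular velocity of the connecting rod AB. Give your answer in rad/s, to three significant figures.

ω = 252.6 rad/s
The rod makes angle φ with the slider axis where L sinφ = r sinθ; differentiating, L cosφ·φ̇ = r ω cosθ.
L cosφ = √(L² − r² sin²θ) = 0.17852 m.
|ω_rod| = r ω |cosθ| / √(L² − r² sin²θ) = 0.0552·252.6·0.46330/0.17852 = 36.192 rad/s.

36.2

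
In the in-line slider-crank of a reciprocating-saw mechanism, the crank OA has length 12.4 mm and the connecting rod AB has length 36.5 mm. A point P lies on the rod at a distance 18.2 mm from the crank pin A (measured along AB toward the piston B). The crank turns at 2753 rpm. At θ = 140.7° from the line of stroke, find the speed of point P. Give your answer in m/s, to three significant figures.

ω = 288.3 rad/s.  Crank-pin speed |V_A| = rω = 3.5748 m/s, perpendicular to OA.
Rod angle: sinφ = −(r/L) sinθ ⇒ φ = -12.426°; ω_rod = −rω cosθ/√(L²−r²sin²θ) = +77.608 rad/s.
V_P = V_A + ω_rod × AP, with AP = 0.0182 m along the rod.
Components: V_Px = −rω sinθ − a·ω_rod·sinφ = -1.9603 m/s;  V_Py = rω cosθ + a·ω_rod·cosφ = -1.387 m/s.
|V_P| = √(V_Px² + V_Py²) = 2.4013 m/s.

2.40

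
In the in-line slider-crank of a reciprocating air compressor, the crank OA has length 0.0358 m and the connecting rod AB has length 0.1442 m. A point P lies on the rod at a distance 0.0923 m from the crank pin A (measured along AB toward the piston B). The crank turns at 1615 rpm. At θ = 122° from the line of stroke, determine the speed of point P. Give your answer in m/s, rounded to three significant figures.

4.83

ω = 169.1 rad/s.  Crank-pin speed |V_A| = rω = 6.0546 m/s, perpendicular to OA.
Rod angle: sinφ = −(r/L) sinθ ⇒ φ = -12.154°; ω_rod = −rω cosθ/√(L²−r²sin²θ) = +22.76 rad/s.
V_P = V_A + ω_rod × AP, with AP = 0.0923 m along the rod.
Components: V_Px = −rω sinθ − a·ω_rod·sinφ = -4.6923 m/s;  V_Py = rω cosθ + a·ω_rod·cosφ = -1.1548 m/s.
|V_P| = √(V_Px² + V_Py²) = 4.8323 m/s.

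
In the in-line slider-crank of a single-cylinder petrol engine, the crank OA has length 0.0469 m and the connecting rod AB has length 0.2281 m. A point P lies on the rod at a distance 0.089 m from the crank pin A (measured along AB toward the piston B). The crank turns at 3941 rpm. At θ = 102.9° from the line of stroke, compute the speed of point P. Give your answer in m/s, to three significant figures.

ω = 412.7 rad/s.  Crank-pin speed |V_A| = rω = 19.356 m/s, perpendicular to OA.
Rod angle: sinφ = −(r/L) sinθ ⇒ φ = -11.562°; ω_rod = −rω cosθ/√(L²−r²sin²θ) = +19.336 rad/s.
V_P = V_A + ω_rod × AP, with AP = 0.089 m along the rod.
Components: V_Px = −rω sinθ − a·ω_rod·sinφ = -18.522 m/s;  V_Py = rω cosθ + a·ω_rod·cosφ = -2.6351 m/s.
|V_P| = √(V_Px² + V_Py²) = 18.709 m/s.

18.7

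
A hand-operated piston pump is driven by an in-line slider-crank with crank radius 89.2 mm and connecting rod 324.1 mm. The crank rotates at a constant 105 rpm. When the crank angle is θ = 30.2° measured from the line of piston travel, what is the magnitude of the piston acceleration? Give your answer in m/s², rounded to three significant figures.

ω = 2π·105/60 = 11 rad/s
x(θ) = r cosθ + √(L² − r² sin²θ); with ω constant, a = ω²·d²x/dθ².
d²x/dθ² = −r cosθ − r²(cos2θ)/√u − r⁴ sin²2θ/(4u^{3/2}),  u = L² − r² sin²θ = 0.103028 m².
Substituting r = 0.0892 m, L = 0.3241 m, θ = 30.2°: d²x/dθ² = -0.089699 m.
a = ω²·d²x/dθ² = (11)²·(-0.089699) = -10.845 m/s²;  |a| = 10.845 m/s².

10.8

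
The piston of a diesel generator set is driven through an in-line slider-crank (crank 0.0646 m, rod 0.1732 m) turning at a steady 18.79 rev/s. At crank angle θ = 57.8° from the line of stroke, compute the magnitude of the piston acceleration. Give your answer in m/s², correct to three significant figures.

338

ω = 2π·18.8 = 118.1 rad/s
x(θ) = r cosθ + √(L² − r² sin²θ); with ω constant, a = ω²·d²x/dθ².
d²x/dθ² = −r cosθ − r²(cos2θ)/√u − r⁴ sin²2θ/(4u^{3/2}),  u = L² − r² sin²θ = 0.0270101 m².
Substituting r = 0.0646 m, L = 0.1732 m, θ = 57.8°: d²x/dθ² = -0.02425 m.
a = ω²·d²x/dθ² = (118.1)²·(-0.02425) = -338 m/s²;  |a| = 338 m/s².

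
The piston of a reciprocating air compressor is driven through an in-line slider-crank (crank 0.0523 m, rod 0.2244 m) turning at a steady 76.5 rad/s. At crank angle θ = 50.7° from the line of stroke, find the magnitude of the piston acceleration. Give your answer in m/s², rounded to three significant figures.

181

ω = 76.5 rad/s
x(θ) = r cosθ + √(L² − r² sin²θ); with ω constant, a = ω²·d²x/dθ².
d²x/dθ² = −r cosθ − r²(cos2θ)/√u − r⁴ sin²2θ/(4u^{3/2}),  u = L² − r² sin²θ = 0.0487174 m².
Substituting r = 0.0523 m, L = 0.2244 m, θ = 50.7°: d²x/dθ² = -0.030843 m.
a = ω²·d²x/dθ² = (76.5)²·(-0.030843) = -180.5 m/s²;  |a| = 180.5 m/s².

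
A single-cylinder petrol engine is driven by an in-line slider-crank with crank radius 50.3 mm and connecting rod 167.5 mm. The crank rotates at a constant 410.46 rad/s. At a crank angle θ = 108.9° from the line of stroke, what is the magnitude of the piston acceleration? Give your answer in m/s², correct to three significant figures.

ω = 410.5 rad/s
x(θ) = r cosθ + √(L² − r² sin²θ); with ω constant, a = ω²·d²x/dθ².
d²x/dθ² = −r cosθ − r²(cos2θ)/√u − r⁴ sin²2θ/(4u^{3/2}),  u = L² − r² sin²θ = 0.0257916 m².
Substituting r = 0.0503 m, L = 0.1675 m, θ = 108.9°: d²x/dθ² = +0.028596 m.
a = ω²·d²x/dθ² = (410.5)²·(+0.028596) = +4817.8 m/s²;  |a| = 4817.8 m/s².

4820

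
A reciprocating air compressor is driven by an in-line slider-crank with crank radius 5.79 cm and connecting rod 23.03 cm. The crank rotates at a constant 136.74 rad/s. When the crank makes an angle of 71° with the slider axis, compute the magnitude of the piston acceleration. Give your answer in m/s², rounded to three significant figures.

133

ω = 136.7 rad/s
x(θ) = r cosθ + √(L² − r² sin²θ); with ω constant, a = ω²·d²x/dθ².
d²x/dθ² = −r cosθ − r²(cos2θ)/√u − r⁴ sin²2θ/(4u^{3/2}),  u = L² − r² sin²θ = 0.050041 m².
Substituting r = 0.0579 m, L = 0.2303 m, θ = 71°: d²x/dθ² = -0.0071362 m.
a = ω²·d²x/dθ² = (136.7)²·(-0.0071362) = -133.43 m/s²;  |a| = 133.43 m/s².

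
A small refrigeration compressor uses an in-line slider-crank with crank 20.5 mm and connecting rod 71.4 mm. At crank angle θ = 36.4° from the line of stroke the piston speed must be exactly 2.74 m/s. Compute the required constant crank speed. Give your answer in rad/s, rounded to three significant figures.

182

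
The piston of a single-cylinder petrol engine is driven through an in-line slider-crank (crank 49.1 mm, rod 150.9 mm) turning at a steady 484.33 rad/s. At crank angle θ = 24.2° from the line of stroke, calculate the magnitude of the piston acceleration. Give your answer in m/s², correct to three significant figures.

ω = 484.3 rad/s
x(θ) = r cosθ + √(L² − r² sin²θ); with ω constant, a = ω²·d²x/dθ².
d²x/dθ² = −r cosθ − r²(cos2θ)/√u − r⁴ sin²2θ/(4u^{3/2}),  u = L² − r² sin²θ = 0.0223657 m².
Substituting r = 0.0491 m, L = 0.1509 m, θ = 24.2°: d²x/dθ² = -0.055731 m.
a = ω²·d²x/dθ² = (484.3)²·(-0.055731) = -13073 m/s²;  |a| = 13073 m/s².

13100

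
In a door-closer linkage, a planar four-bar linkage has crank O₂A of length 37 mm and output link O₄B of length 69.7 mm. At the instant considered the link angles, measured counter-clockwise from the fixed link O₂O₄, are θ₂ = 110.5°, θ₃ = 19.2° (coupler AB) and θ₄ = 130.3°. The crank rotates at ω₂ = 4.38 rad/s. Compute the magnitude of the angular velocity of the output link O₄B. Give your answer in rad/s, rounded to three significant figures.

ω₂ = 4.38 rad/s
Differentiating the loop-closure r₂e^{iθ₂}+r₃e^{iθ₃}=r₁+r₄e^{iθ₄} gives r₂ω₂e^{iθ₂}+r₃ω₃e^{iθ₃}=r₄ω₄e^{iθ₄}.
Eliminating the other unknown: ω₄ = r₂ω₂ sin(θ₂−θ₃) / [r₄ sin(θ₄−θ₃)].
Numerator sine = +0.99974; denominator sine = +0.93295.
Result = 0.037·4.38·(+0.99974) / (0.0697·(+0.93295)) = +2.4916 rad/s; magnitude 2.4916 rad/s.

2.49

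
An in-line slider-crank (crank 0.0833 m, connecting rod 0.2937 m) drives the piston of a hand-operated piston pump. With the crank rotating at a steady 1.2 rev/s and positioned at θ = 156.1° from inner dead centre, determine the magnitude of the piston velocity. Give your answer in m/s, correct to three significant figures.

0.188

ω = 2π·1.2 = 7.54 rad/s
For an in-line slider-crank, x = r cosθ + √(L² − r² sin²θ), so v = −rω sinθ·[1 + r cosθ/√(L² − r² sin²θ)].
With r = 0.0833 m, L = 0.2937 m, θ = 156.1°: √(L² − r² sin²θ) = 0.29175 m.
v = −0.0833·7.54·0.40514·[1 + 0.0833·-0.91425/0.29175] = -0.18803 m/s.
|v| = 0.18803 m/s.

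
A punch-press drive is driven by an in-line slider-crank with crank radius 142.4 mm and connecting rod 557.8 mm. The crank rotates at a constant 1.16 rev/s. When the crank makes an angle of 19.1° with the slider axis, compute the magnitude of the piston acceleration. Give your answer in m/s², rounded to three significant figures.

ω = 2π·1.16 = 7.288 rad/s
x(θ) = r cosθ + √(L² − r² sin²θ); with ω constant, a = ω²·d²x/dθ².
d²x/dθ² = −r cosθ − r²(cos2θ)/√u − r⁴ sin²2θ/(4u^{3/2}),  u = L² − r² sin²θ = 0.30897 m².
Substituting r = 0.1424 m, L = 0.5578 m, θ = 19.1°: d²x/dθ² = -0.16346 m.
a = ω²·d²x/dθ² = (7.288)²·(-0.16346) = -8.6833 m/s²;  |a| = 8.6833 m/s².

8.68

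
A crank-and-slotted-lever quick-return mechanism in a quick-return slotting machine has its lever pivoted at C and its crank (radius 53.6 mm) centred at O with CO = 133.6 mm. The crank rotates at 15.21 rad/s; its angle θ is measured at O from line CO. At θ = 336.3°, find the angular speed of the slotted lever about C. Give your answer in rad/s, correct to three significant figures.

ω = 15.21 rad/s
Crank pin A relative to C: A = (d + r cosθ, r sinθ); lever angle φ = atan2(r sinθ, d + r cosθ).
Differentiating tanφ: φ̇ = rω(d cosθ + r)/(d² + r² + 2dr cosθ).
d² + r² + 2dr cosθ = |CA|² = 0.033836 m²;  d cosθ + r = +0.17593 m.
|ω_lever| = |0.0536·15.21·+0.17593| / 0.033836 = 4.239 rad/s.

4.24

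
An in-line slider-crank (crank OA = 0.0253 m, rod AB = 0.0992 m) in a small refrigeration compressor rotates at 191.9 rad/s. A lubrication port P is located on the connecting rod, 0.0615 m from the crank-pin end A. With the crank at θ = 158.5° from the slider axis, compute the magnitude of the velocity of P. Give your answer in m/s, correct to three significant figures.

ω = 191.9 rad/s.  Crank-pin speed |V_A| = rω = 4.8551 m/s, perpendicular to OA.
Rod angle: sinφ = −(r/L) sinθ ⇒ φ = -5.363°; ω_rod = −rω cosθ/√(L²−r²sin²θ) = +45.737 rad/s.
V_P = V_A + ω_rod × AP, with AP = 0.0615 m along the rod.
Components: V_Px = −rω sinθ − a·ω_rod·sinφ = -1.5165 m/s;  V_Py = rω cosθ + a·ω_rod·cosφ = -1.7167 m/s.
|V_P| = √(V_Px² + V_Py²) = 2.2906 m/s.

2.29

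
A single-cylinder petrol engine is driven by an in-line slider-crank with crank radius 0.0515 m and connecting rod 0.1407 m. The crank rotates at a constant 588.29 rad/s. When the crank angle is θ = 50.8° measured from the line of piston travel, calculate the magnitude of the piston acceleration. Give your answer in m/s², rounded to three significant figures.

10100

ω = 588.3 rad/s
x(θ) = r cosθ + √(L² − r² sin²θ); with ω constant, a = ω²·d²x/dθ².
d²x/dθ² = −r cosθ − r²(cos2θ)/√u − r⁴ sin²2θ/(4u^{3/2}),  u = L² − r² sin²θ = 0.0182037 m².
Substituting r = 0.0515 m, L = 0.1407 m, θ = 50.8°: d²x/dθ² = -0.029284 m.
a = ω²·d²x/dθ² = (588.3)²·(-0.029284) = -10135 m/s²;  |a| = 10135 m/s².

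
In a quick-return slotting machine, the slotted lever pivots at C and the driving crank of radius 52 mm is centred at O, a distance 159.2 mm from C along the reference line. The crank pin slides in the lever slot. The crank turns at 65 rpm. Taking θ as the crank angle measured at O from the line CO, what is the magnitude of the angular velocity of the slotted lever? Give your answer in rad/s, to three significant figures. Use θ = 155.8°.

ω = 6.807 rad/s (from 65 rpm).
Crank pin A relative to C: A = (d + r cosθ, r sinθ); lever angle φ = atan2(r sinθ, d + r cosθ).
Differentiating tanφ: φ̇ = rω(d cosθ + r)/(d² + r² + 2dr cosθ).
d² + r² + 2dr cosθ = |CA|² = 0.0129468 m²;  d cosθ + r = -0.09321 m.
|ω_lever| = |0.052·6.807·-0.09321| / 0.0129468 = 2.5482 rad/s.

2.55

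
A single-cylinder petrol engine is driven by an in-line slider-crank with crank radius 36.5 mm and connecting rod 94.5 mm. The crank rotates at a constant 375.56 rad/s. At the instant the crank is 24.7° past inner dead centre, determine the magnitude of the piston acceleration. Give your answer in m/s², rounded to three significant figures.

ω = 375.6 rad/s
x(θ) = r cosθ + √(L² − r² sin²θ); with ω constant, a = ω²·d²x/dθ².
d²x/dθ² = −r cosθ − r²(cos2θ)/√u − r⁴ sin²2θ/(4u^{3/2}),  u = L² − r² sin²θ = 0.00869762 m².
Substituting r = 0.0365 m, L = 0.0945 m, θ = 24.7°: d²x/dθ² = -0.042772 m.
a = ω²·d²x/dθ² = (375.6)²·(-0.042772) = -6032.8 m/s²;  |a| = 6032.8 m/s².

6030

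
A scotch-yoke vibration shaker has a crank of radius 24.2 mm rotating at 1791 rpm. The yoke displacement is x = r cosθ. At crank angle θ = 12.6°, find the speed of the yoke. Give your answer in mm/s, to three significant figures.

ω = 187.6 rad/s (from 1791 rpm).
x = r cosθ ⇒ ẋ = −rω sinθ.
|v| = rω|sinθ| = 0.0242·187.6·|sin 12.6°| = 0.99011 m/s = 990.11 mm/s.

990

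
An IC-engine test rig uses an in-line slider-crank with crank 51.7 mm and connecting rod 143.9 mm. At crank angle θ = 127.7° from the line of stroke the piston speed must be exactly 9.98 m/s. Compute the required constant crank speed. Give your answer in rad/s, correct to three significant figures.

317

For an in-line slider-crank, |v_piston| = rω|sinθ|·[1 + r cosθ/√(L² − r² sin²θ)].
With r = 0.0517 m, L = 0.1439 m, θ = 127.7°: the bracketed kinematic factor |dx/dθ| = 0.031532 m.
ω = v/|dx/dθ| = 9.98/0.031532 = 316.5 rad/s.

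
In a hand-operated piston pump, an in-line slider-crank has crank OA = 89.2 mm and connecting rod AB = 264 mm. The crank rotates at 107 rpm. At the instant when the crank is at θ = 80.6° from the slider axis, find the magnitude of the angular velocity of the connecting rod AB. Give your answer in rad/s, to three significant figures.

0.656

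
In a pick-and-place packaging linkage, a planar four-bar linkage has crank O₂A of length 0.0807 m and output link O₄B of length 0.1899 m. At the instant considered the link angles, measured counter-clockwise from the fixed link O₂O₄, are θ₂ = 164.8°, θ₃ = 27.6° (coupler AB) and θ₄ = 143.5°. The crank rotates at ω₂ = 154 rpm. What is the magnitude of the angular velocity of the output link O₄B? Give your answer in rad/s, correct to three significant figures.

5.18

ω₂ = 16.13 rad/s (from 154 rpm).
Differentiating the loop-closure r₂e^{iθ₂}+r₃e^{iθ₃}=r₁+r₄e^{iθ₄} gives r₂ω₂e^{iθ₂}+r₃ω₃e^{iθ₃}=r₄ω₄e^{iθ₄}.
Eliminating the other unknown: ω₄ = r₂ω₂ sin(θ₂−θ₃) / [r₄ sin(θ₄−θ₃)].
Numerator sine = +0.67944; denominator sine = +0.89956.
Result = 0.0807·16.13·(+0.67944) / (0.1899·(+0.89956)) = +5.1763 rad/s; magnitude 5.1763 rad/s.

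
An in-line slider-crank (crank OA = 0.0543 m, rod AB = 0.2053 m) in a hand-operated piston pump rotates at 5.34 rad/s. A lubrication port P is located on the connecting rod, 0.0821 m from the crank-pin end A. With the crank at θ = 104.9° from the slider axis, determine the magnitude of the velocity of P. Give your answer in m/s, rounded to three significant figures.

0.276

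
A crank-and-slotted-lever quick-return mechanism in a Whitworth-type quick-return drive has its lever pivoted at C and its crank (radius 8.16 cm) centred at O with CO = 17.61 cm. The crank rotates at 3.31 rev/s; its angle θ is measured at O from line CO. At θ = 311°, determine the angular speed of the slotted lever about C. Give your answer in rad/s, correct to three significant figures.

ω = 20.8 rad/s (from 3.31 rev/s).
Crank pin A relative to C: A = (d + r cosθ, r sinθ); lever angle φ = atan2(r sinθ, d + r cosθ).
Differentiating tanφ: φ̇ = rω(d cosθ + r)/(d² + r² + 2dr cosθ).
d² + r² + 2dr cosθ = |CA|² = 0.0565246 m²;  d cosθ + r = +0.19713 m.
|ω_lever| = |0.0816·20.8·+0.19713| / 0.0565246 = 5.9186 rad/s.

5.92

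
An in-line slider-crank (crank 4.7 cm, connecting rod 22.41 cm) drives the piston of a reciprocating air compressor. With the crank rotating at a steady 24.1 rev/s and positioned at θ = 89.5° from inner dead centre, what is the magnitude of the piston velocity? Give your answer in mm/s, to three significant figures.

7130

ω = 2π·24.1 = 151.4 rad/s
For an in-line slider-crank, x = r cosθ + √(L² − r² sin²θ), so v = −rω sinθ·[1 + r cosθ/√(L² − r² sin²θ)].
With r = 0.047 m, L = 0.2241 m, θ = 89.5°: √(L² − r² sin²θ) = 0.21912 m.
v = −0.047·151.4·0.99996·[1 + 0.047·0.00873/0.21912] = -7.13 m/s.
|v| = 7.13 m/s = 7130 mm/s.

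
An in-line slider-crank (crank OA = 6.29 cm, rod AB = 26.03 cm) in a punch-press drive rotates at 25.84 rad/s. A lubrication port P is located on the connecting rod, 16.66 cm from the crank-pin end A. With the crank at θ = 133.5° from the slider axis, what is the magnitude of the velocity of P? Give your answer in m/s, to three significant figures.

ω = 25.84 rad/s.  Crank-pin speed |V_A| = rω = 1.6253 m/s, perpendicular to OA.
Rod angle: sinφ = −(r/L) sinθ ⇒ φ = -10.095°; ω_rod = −rω cosθ/√(L²−r²sin²θ) = +4.3657 rad/s.
V_P = V_A + ω_rod × AP, with AP = 0.1666 m along the rod.
Components: V_Px = −rω sinθ − a·ω_rod·sinφ = -1.0515 m/s;  V_Py = rω cosθ + a·ω_rod·cosφ = -0.40274 m/s.
|V_P| = √(V_Px² + V_Py²) = 1.126 m/s.

1.13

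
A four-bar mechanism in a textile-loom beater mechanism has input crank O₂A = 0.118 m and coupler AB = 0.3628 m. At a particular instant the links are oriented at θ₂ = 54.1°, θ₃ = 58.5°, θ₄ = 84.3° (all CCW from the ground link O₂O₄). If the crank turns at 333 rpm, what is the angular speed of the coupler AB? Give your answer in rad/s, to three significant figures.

13.1

ω₂ = 34.87 rad/s (from 333 rpm).
Differentiating the loop-closure r₂e^{iθ₂}+r₃e^{iθ₃}=r₁+r₄e^{iθ₄} gives r₂ω₂e^{iθ₂}+r₃ω₃e^{iθ₃}=r₄ω₄e^{iθ₄}.
Eliminating the other unknown: ω₃ = r₂ω₂ sin(θ₄−θ₂) / [r₃ sin(θ₃−θ₄)].
Numerator sine = +0.50302; denominator sine = -0.43523.
Result = 0.118·34.87·(+0.50302) / (0.3628·(-0.43523)) = -13.108 rad/s; magnitude 13.108 rad/s.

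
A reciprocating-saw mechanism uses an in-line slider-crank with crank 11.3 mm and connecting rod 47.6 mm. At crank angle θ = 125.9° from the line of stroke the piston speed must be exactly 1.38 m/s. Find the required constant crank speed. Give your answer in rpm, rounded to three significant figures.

For an in-line slider-crank, |v_piston| = rω|sinθ|·[1 + r cosθ/√(L² − r² sin²θ)].
With r = 0.0113 m, L = 0.0476 m, θ = 125.9°: the bracketed kinematic factor |dx/dθ| = 0.0078551 m.
ω = v/|dx/dθ| = 1.38/0.0078551 = 175.68 rad/s.
N = 60ω/(2π) = 1677.6 rpm.

1680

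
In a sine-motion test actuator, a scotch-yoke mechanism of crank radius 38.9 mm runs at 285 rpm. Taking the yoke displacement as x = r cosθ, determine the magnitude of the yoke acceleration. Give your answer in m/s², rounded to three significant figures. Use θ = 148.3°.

ω = 29.85 rad/s (from 285 rpm).
x = r cosθ ⇒ ẍ = −rω² cosθ (ω constant).
|a| = rω²|cosθ| = 0.0389·(29.85)²·|cos 148.3°| = 29.48 m/s².

29.5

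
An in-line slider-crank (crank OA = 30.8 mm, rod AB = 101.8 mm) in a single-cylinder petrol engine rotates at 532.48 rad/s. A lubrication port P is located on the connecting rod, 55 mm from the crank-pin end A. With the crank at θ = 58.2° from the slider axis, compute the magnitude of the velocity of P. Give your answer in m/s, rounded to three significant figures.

15.7

ω = 532.5 rad/s.  Crank-pin speed |V_A| = rω = 16.4 m/s, perpendicular to OA.
Rod angle: sinφ = −(r/L) sinθ ⇒ φ = -14.900°; ω_rod = −rω cosθ/√(L²−r²sin²θ) = -87.849 rad/s.
V_P = V_A + ω_rod × AP, with AP = 0.055 m along the rod.
Components: V_Px = −rω sinθ − a·ω_rod·sinφ = -15.181 m/s;  V_Py = rω cosθ + a·ω_rod·cosφ = +3.9731 m/s.
|V_P| = √(V_Px² + V_Py²) = 15.692 m/s.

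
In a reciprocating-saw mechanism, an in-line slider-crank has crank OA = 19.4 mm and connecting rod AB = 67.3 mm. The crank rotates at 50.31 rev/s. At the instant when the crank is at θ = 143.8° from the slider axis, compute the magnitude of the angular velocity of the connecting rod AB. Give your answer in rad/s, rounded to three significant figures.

74.6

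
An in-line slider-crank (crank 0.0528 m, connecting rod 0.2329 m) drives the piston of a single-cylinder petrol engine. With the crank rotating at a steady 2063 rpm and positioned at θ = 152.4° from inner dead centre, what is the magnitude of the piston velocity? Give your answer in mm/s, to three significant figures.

ω = 2π·2063/60 = 216 rad/s
For an in-line slider-crank, x = r cosθ + √(L² − r² sin²θ), so v = −rω sinθ·[1 + r cosθ/√(L² − r² sin²θ)].
With r = 0.0528 m, L = 0.2329 m, θ = 152.4°: √(L² − r² sin²θ) = 0.23161 m.
v = −0.0528·216·0.46330·[1 + 0.0528·-0.88620/0.23161] = -4.2171 m/s.
|v| = 4.2171 m/s = 4217.1 mm/s.

4220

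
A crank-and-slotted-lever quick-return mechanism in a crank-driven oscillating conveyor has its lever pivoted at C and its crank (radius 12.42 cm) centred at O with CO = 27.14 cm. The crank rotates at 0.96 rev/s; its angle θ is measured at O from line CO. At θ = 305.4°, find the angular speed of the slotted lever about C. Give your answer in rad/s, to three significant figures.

1.65

ω = 6.032 rad/s (from 0.96 rev/s).
Crank pin A relative to C: A = (d + r cosθ, r sinθ); lever angle φ = atan2(r sinθ, d + r cosθ).
Differentiating tanφ: φ̇ = rω(d cosθ + r)/(d² + r² + 2dr cosθ).
d² + r² + 2dr cosθ = |CA|² = 0.128136 m²;  d cosθ + r = +0.28142 m.
|ω_lever| = |0.1242·6.032·+0.28142| / 0.128136 = 1.6453 rad/s.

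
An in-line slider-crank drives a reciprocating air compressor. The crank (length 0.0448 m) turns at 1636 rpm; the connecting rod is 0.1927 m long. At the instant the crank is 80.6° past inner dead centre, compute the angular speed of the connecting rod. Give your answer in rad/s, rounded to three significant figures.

ω = 171.3 rad/s (converted from 1636 rpm).
The rod makes angle φ with the slider axis where L sinφ = r sinθ; differentiating, L cosφ·φ̇ = r ω cosθ.
L cosφ = √(L² − r² sin²θ) = 0.18756 m.
|ω_rod| = r ω |cosθ| / √(L² − r² sin²θ) = 0.0448·171.3·0.16333/0.18756 = 6.6834 rad/s.

6.68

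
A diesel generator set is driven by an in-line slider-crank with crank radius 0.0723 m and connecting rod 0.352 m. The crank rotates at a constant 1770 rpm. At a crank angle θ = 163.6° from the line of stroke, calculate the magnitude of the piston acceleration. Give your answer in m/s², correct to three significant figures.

ω = 2π·1770/60 = 185.4 rad/s
x(θ) = r cosθ + √(L² − r² sin²θ); with ω constant, a = ω²·d²x/dθ².
d²x/dθ² = −r cosθ − r²(cos2θ)/√u − r⁴ sin²2θ/(4u^{3/2}),  u = L² − r² sin²θ = 0.123487 m².
Substituting r = 0.0723 m, L = 0.352 m, θ = 163.6°: d²x/dθ² = +0.056809 m.
a = ω²·d²x/dθ² = (185.4)²·(+0.056809) = +1951.7 m/s²;  |a| = 1951.7 m/s².

1950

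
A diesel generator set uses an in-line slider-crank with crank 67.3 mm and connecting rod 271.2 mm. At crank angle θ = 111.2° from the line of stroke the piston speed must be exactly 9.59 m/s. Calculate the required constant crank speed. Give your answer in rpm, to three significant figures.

1610

For an in-line slider-crank, |v_piston| = rω|sinθ|·[1 + r cosθ/√(L² − r² sin²θ)].
With r = 0.0673 m, L = 0.2712 m, θ = 111.2°: the bracketed kinematic factor |dx/dθ| = 0.056958 m.
ω = v/|dx/dθ| = 9.59/0.056958 = 168.37 rad/s.
N = 60ω/(2π) = 1607.8 rpm.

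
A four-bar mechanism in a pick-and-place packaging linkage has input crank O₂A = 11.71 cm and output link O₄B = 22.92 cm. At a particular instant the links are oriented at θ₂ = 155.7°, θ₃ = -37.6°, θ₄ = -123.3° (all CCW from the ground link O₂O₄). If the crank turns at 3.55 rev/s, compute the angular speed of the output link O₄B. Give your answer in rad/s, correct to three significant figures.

2.63

ω₂ = 22.31 rad/s (from 3.55 rev/s).
Differentiating the loop-closure r₂e^{iθ₂}+r₃e^{iθ₃}=r₁+r₄e^{iθ₄} gives r₂ω₂e^{iθ₂}+r₃ω₃e^{iθ₃}=r₄ω₄e^{iθ₄}.
Eliminating the other unknown: ω₄ = r₂ω₂ sin(θ₂−θ₃) / [r₄ sin(θ₄−θ₃)].
Numerator sine = -0.23005; denominator sine = -0.99719.
Result = 0.1171·22.31·(-0.23005) / (0.2292·(-0.99719)) = +2.629 rad/s; magnitude 2.629 rad/s.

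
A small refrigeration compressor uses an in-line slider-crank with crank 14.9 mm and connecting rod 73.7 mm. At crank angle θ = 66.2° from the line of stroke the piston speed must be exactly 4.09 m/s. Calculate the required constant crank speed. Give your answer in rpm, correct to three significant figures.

For an in-line slider-crank, |v_piston| = rω|sinθ|·[1 + r cosθ/√(L² − r² sin²θ)].
With r = 0.0149 m, L = 0.0737 m, θ = 66.2°: the bracketed kinematic factor |dx/dθ| = 0.014765 m.
ω = v/|dx/dθ| = 4.09/0.014765 = 277.01 rad/s.
N = 60ω/(2π) = 2645.3 rpm.

2650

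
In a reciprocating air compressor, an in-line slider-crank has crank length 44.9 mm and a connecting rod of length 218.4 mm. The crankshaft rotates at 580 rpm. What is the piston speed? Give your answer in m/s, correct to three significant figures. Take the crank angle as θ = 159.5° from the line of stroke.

ω = 2π·580/60 = 60.74 rad/s
For an in-line slider-crank, x = r cosθ + √(L² − r² sin²θ), so v = −rω sinθ·[1 + r cosθ/√(L² − r² sin²θ)].
With r = 0.0449 m, L = 0.2184 m, θ = 159.5°: √(L² − r² sin²θ) = 0.21783 m.
v = −0.0449·60.74·0.35021·[1 + 0.0449·-0.93667/0.21783] = -0.77066 m/s.
|v| = 0.77066 m/s.

0.771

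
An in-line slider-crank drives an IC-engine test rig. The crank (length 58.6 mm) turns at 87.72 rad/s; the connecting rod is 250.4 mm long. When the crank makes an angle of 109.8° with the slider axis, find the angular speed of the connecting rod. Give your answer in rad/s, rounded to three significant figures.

7.13

ω = 87.72 rad/s
The rod makes angle φ with the slider axis where L sinφ = r sinθ; differentiating, L cosφ·φ̇ = r ω cosθ.
L cosφ = √(L² − r² sin²θ) = 0.24425 m.
|ω_rod| = r ω |cosθ| / √(L² − r² sin²θ) = 0.0586·87.72·0.33874/0.24425 = 7.1288 rad/s.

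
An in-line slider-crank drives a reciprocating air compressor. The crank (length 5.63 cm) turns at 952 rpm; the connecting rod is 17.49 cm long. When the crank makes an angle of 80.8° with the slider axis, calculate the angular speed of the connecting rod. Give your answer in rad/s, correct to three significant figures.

5.41

ω = 99.69 rad/s (converted from 952 rpm).
The rod makes angle φ with the slider axis where L sinφ = r sinθ; differentiating, L cosφ·φ̇ = r ω cosθ.
L cosφ = √(L² − r² sin²θ) = 0.16584 m.
|ω_rod| = r ω |cosθ| / √(L² − r² sin²θ) = 0.0563·99.69·0.15988/0.16584 = 5.4112 rad/s.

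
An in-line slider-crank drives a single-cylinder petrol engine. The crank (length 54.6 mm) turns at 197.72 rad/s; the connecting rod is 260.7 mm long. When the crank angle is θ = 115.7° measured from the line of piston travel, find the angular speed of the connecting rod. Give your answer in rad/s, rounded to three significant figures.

18.3

ω = 197.7 rad/s
The rod makes angle φ with the slider axis where L sinφ = r sinθ; differentiating, L cosφ·φ̇ = r ω cosθ.
L cosφ = √(L² − r² sin²θ) = 0.25602 m.
|ω_rod| = r ω |cosθ| / √(L² − r² sin²θ) = 0.0546·197.7·0.43366/0.25602 = 18.286 rad/s.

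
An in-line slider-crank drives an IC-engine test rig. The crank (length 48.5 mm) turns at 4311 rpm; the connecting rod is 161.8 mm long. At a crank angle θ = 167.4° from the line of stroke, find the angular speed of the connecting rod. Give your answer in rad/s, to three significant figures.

132

ω = 451.4 rad/s (converted from 4311 rpm).
The rod makes angle φ with the slider axis where L sinφ = r sinθ; differentiating, L cosφ·φ̇ = r ω cosθ.
L cosφ = √(L² − r² sin²θ) = 0.16145 m.
|ω_rod| = r ω |cosθ| / √(L² − r² sin²θ) = 0.0485·451.4·0.97592/0.16145 = 132.35 rad/s.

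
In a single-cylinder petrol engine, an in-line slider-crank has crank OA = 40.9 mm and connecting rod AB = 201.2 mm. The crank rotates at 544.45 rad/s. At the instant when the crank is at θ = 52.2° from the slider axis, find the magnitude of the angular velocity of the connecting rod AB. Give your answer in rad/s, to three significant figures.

ω = 544.5 rad/s
The rod makes angle φ with the slider axis where L sinφ = r sinθ; differentiating, L cosφ·φ̇ = r ω cosθ.
L cosφ = √(L² − r² sin²θ) = 0.19859 m.
|ω_rod| = r ω |cosθ| / √(L² − r² sin²θ) = 0.0409·544.5·0.61291/0.19859 = 68.726 rad/s.

68.7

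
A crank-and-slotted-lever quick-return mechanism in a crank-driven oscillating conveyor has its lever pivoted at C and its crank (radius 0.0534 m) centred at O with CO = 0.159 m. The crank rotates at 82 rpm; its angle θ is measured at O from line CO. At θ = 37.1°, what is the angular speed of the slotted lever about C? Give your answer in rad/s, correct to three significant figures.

ω = 8.587 rad/s (from 82 rpm).
Crank pin A relative to C: A = (d + r cosθ, r sinθ); lever angle φ = atan2(r sinθ, d + r cosθ).
Differentiating tanφ: φ̇ = rω(d cosθ + r)/(d² + r² + 2dr cosθ).
d² + r² + 2dr cosθ = |CA|² = 0.0416765 m²;  d cosθ + r = +0.18022 m.
|ω_lever| = |0.0534·8.587·+0.18022| / 0.0416765 = 1.9828 rad/s.

1.98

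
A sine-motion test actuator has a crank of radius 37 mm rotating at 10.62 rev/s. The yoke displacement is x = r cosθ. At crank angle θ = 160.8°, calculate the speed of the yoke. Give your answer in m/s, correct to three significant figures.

ω = 66.73 rad/s (from 10.62 rev/s).
x = r cosθ ⇒ ẋ = −rω sinθ.
|v| = rω|sinθ| = 0.037·66.73·|sin 160.8°| = 0.81194 m/s.

0.812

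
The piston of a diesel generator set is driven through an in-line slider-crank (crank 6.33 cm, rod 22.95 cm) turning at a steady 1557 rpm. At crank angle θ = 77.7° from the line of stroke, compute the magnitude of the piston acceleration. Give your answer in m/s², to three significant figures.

ω = 2π·1557/60 = 163 rad/s
x(θ) = r cosθ + √(L² − r² sin²θ); with ω constant, a = ω²·d²x/dθ².
d²x/dθ² = −r cosθ − r²(cos2θ)/√u − r⁴ sin²2θ/(4u^{3/2}),  u = L² − r² sin²θ = 0.0488452 m².
Substituting r = 0.0633 m, L = 0.2295 m, θ = 77.7°: d²x/dθ² = +0.0029351 m.
a = ω²·d²x/dθ² = (163)²·(+0.0029351) = +78.03 m/s²;  |a| = 78.03 m/s².

78.0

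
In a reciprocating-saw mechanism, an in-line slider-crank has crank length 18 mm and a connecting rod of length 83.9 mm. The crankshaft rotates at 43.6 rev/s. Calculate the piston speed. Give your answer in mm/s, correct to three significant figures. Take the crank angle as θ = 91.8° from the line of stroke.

ω = 2π·43.6 = 273.9 rad/s
For an in-line slider-crank, x = r cosθ + √(L² − r² sin²θ), so v = −rω sinθ·[1 + r cosθ/√(L² − r² sin²θ)].
With r = 0.018 m, L = 0.0839 m, θ = 91.8°: √(L² − r² sin²θ) = 0.081948 m.
v = −0.018·273.9·0.99951·[1 + 0.018·-0.03141/0.081948] = -4.8946 m/s.
|v| = 4.8946 m/s = 4894.6 mm/s.

4890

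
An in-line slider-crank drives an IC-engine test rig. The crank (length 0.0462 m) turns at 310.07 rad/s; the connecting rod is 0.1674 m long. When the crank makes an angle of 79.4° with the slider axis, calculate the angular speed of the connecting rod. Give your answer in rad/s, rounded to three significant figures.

16.4

ω = 310.1 rad/s
The rod makes angle φ with the slider axis where L sinφ = r sinθ; differentiating, L cosφ·φ̇ = r ω cosθ.
L cosφ = √(L² − r² sin²θ) = 0.16112 m.
|ω_rod| = r ω |cosθ| / √(L² − r² sin²θ) = 0.0462·310.1·0.18395/0.16112 = 16.355 rad/s.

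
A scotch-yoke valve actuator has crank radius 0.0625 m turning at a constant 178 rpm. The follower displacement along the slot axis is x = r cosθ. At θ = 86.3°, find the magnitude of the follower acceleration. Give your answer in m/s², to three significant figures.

1.40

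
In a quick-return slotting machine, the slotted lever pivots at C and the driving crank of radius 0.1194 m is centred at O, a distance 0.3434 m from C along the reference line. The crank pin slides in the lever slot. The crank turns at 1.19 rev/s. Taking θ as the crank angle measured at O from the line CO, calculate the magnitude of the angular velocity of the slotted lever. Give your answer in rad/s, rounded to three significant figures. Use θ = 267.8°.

0.735

ω = 7.477 rad/s (from 1.19 rev/s).
Crank pin A relative to C: A = (d + r cosθ, r sinθ); lever angle φ = atan2(r sinθ, d + r cosθ).
Differentiating tanφ: φ̇ = rω(d cosθ + r)/(d² + r² + 2dr cosθ).
d² + r² + 2dr cosθ = |CA|² = 0.129032 m²;  d cosθ + r = +0.10622 m.
|ω_lever| = |0.1194·7.477·+0.10622| / 0.129032 = 0.7349 rad/s.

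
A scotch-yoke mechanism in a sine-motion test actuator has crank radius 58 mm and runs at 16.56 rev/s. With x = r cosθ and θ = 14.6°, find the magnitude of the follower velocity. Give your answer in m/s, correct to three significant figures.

ω = 104 rad/s (from 16.56 rev/s).
x = r cosθ ⇒ ẋ = −rω sinθ.
|v| = rω|sinθ| = 0.058·104·|sin 14.6°| = 1.5212 m/s.

1.52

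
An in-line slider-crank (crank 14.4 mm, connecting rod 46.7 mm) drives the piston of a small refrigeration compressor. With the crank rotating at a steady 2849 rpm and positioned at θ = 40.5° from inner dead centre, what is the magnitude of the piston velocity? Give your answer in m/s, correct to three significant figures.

ω = 2π·2849/60 = 298.3 rad/s
For an in-line slider-crank, x = r cosθ + √(L² − r² sin²θ), so v = −rω sinθ·[1 + r cosθ/√(L² − r² sin²θ)].
With r = 0.0144 m, L = 0.0467 m, θ = 40.5°: √(L² − r² sin²θ) = 0.045754 m.
v = −0.0144·298.3·0.64945·[1 + 0.0144·0.76041/0.045754] = -3.4579 m/s.
|v| = 3.4579 m/s.

3.46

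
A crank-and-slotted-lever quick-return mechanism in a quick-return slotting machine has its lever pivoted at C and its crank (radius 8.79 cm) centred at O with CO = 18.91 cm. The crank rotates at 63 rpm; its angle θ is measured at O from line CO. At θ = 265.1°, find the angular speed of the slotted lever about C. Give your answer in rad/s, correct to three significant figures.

ω = 6.597 rad/s (from 63 rpm).
Crank pin A relative to C: A = (d + r cosθ, r sinθ); lever angle φ = atan2(r sinθ, d + r cosθ).
Differentiating tanφ: φ̇ = rω(d cosθ + r)/(d² + r² + 2dr cosθ).
d² + r² + 2dr cosθ = |CA|² = 0.0406456 m²;  d cosθ + r = +0.071748 m.
|ω_lever| = |0.0879·6.597·+0.071748| / 0.0406456 = 1.0237 rad/s.

1.02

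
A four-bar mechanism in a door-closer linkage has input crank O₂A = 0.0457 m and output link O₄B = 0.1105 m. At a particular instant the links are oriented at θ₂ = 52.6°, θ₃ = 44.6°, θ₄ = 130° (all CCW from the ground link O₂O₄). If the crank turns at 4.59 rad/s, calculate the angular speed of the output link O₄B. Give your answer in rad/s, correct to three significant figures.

ω₂ = 4.59 rad/s
Differentiating the loop-closure r₂e^{iθ₂}+r₃e^{iθ₃}=r₁+r₄e^{iθ₄} gives r₂ω₂e^{iθ₂}+r₃ω₃e^{iθ₃}=r₄ω₄e^{iθ₄}.
Eliminating the other unknown: ω₄ = r₂ω₂ sin(θ₂−θ₃) / [r₄ sin(θ₄−θ₃)].
Numerator sine = +0.13917; denominator sine = +0.99678.
Result = 0.0457·4.59·(+0.13917) / (0.1105·(+0.99678)) = +0.26505 rad/s; magnitude 0.26505 rad/s.

0.265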